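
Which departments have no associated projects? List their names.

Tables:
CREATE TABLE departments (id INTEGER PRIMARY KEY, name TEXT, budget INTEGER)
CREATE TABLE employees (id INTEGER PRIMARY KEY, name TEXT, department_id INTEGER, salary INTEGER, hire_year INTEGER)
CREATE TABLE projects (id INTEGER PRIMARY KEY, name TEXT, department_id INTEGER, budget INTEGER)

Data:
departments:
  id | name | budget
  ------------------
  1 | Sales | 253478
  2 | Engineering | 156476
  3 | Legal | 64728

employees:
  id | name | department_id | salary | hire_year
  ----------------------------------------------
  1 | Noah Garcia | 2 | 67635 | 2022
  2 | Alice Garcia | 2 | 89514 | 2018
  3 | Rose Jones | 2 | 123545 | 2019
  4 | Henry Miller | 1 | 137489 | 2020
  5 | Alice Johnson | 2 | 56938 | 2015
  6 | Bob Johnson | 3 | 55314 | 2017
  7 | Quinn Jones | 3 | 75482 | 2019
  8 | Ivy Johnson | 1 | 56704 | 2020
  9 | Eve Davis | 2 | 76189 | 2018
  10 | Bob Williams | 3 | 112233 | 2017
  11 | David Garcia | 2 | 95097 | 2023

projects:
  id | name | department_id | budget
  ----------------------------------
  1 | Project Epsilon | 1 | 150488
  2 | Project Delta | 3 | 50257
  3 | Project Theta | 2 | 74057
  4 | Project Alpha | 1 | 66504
SELECT p.name FROM departments p LEFT JOIN projects c ON c.department_id = p.id WHERE c.id IS NULL

Execution result:
(no rows)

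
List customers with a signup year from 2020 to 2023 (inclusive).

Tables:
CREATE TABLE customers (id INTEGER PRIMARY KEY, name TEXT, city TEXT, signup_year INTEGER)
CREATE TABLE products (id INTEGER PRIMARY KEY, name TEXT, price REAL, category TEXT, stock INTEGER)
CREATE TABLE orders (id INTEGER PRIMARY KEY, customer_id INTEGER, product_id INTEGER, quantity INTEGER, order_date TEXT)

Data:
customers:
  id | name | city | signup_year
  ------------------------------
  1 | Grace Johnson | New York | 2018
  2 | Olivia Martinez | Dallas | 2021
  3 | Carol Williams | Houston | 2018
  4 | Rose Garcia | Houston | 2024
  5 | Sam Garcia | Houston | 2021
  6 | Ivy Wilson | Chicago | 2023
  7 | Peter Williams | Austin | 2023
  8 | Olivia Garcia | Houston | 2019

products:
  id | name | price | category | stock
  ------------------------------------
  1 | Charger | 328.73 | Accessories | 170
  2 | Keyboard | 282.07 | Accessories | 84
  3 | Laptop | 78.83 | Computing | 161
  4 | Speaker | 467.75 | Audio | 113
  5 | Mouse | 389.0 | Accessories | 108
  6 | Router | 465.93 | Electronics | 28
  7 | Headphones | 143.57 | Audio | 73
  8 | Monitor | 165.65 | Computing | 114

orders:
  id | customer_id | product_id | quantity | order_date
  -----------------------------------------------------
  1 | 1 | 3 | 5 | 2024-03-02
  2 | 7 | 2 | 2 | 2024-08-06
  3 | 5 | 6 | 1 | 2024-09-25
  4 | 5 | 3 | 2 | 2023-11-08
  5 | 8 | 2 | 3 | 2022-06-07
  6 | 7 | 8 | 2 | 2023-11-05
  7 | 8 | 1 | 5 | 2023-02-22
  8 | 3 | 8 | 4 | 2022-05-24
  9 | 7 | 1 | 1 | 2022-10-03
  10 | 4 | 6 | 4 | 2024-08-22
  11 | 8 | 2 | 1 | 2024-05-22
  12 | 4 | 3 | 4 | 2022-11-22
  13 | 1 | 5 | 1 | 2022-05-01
SELECT name, signup_year FROM customers WHERE signup_year BETWEEN 2020 AND 2023

Execution result:
name | signup_year
Olivia Martinez | 2021
Sam Garcia | 2021
Ivy Wilson | 2023
Peter Williams | 2023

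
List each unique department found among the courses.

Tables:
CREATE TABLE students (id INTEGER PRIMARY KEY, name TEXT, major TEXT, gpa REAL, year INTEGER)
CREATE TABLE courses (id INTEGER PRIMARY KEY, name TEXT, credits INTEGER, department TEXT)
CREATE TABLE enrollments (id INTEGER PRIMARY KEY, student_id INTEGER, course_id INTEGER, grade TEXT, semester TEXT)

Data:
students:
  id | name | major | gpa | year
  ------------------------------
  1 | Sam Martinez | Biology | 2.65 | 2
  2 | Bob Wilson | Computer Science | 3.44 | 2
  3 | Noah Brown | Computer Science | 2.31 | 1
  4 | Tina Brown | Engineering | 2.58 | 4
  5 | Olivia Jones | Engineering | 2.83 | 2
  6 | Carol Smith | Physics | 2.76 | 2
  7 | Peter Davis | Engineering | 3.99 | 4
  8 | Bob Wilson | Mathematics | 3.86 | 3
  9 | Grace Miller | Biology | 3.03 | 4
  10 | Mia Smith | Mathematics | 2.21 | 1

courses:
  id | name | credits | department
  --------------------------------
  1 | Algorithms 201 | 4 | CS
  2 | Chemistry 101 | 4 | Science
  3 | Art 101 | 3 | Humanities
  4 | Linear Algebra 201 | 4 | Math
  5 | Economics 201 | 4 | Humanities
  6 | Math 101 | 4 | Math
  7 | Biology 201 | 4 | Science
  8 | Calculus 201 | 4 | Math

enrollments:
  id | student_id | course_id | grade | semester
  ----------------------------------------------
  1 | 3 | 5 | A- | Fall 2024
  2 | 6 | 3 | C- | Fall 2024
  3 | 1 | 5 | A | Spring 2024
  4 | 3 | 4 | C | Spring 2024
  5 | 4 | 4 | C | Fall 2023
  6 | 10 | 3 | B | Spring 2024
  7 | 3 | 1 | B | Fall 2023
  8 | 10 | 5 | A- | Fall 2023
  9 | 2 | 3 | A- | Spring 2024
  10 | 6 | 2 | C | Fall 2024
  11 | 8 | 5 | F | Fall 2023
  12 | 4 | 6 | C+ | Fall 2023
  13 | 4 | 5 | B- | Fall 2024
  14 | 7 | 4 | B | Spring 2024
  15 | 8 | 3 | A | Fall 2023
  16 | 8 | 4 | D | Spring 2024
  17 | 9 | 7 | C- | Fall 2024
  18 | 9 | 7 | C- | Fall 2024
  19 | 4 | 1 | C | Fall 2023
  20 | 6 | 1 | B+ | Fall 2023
SELECT DISTINCT department FROM courses

Execution result:
department
CS
Science
Humanities
Math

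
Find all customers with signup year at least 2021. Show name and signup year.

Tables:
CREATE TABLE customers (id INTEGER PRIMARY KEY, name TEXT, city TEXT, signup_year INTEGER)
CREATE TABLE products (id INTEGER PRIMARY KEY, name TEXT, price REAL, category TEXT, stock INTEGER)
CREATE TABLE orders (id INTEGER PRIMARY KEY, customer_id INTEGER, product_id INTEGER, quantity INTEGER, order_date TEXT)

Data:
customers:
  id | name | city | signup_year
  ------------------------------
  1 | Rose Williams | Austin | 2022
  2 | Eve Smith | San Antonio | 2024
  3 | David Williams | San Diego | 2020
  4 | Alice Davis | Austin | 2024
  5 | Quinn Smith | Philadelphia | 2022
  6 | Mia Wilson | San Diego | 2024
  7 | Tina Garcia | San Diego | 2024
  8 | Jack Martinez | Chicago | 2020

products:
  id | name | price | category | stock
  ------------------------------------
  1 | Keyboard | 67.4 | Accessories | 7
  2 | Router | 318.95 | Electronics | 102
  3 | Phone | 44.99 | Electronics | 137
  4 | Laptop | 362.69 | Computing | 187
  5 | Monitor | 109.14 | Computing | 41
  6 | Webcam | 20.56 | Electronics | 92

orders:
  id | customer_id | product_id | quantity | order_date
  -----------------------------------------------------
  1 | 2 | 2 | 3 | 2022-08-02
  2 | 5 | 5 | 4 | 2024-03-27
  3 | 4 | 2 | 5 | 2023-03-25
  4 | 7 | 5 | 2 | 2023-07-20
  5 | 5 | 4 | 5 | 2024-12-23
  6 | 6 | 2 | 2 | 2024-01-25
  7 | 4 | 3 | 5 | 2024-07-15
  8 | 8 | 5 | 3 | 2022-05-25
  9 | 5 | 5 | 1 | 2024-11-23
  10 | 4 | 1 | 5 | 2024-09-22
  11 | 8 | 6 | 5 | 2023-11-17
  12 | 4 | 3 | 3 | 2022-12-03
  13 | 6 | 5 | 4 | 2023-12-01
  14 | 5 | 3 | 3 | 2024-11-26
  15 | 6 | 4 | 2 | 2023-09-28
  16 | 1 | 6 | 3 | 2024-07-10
SELECT name, signup_year FROM customers WHERE signup_year >= 2021

Execution result:
name | signup_year
Rose Williams | 2022
Eve Smith | 2024
Alice Davis | 2024
Quinn Smith | 2022
Mia Wilson | 2024
Tina Garcia | 2024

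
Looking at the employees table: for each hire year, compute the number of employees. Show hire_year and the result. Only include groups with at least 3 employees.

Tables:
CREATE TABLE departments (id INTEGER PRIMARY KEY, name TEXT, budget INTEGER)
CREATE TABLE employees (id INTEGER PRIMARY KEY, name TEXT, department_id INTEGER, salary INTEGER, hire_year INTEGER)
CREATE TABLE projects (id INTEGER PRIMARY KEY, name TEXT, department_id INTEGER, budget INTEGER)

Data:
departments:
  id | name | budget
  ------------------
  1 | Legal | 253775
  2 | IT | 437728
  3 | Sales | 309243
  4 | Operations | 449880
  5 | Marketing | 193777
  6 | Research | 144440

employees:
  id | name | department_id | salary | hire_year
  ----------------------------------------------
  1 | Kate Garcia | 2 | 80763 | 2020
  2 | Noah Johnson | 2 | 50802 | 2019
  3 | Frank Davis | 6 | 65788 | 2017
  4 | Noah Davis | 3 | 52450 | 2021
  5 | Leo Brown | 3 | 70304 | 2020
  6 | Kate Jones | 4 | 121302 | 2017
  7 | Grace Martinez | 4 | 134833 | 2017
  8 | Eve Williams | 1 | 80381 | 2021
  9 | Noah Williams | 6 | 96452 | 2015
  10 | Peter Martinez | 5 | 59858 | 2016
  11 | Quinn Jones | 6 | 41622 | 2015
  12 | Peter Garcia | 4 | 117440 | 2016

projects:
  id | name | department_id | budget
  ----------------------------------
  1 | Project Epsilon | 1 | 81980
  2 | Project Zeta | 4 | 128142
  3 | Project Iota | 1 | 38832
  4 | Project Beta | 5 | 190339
SELECT hire_year, COUNT(*) AS n FROM employees GROUP BY hire_year HAVING COUNT(*) >= 3

Execution result:
hire_year | n
2017 | 3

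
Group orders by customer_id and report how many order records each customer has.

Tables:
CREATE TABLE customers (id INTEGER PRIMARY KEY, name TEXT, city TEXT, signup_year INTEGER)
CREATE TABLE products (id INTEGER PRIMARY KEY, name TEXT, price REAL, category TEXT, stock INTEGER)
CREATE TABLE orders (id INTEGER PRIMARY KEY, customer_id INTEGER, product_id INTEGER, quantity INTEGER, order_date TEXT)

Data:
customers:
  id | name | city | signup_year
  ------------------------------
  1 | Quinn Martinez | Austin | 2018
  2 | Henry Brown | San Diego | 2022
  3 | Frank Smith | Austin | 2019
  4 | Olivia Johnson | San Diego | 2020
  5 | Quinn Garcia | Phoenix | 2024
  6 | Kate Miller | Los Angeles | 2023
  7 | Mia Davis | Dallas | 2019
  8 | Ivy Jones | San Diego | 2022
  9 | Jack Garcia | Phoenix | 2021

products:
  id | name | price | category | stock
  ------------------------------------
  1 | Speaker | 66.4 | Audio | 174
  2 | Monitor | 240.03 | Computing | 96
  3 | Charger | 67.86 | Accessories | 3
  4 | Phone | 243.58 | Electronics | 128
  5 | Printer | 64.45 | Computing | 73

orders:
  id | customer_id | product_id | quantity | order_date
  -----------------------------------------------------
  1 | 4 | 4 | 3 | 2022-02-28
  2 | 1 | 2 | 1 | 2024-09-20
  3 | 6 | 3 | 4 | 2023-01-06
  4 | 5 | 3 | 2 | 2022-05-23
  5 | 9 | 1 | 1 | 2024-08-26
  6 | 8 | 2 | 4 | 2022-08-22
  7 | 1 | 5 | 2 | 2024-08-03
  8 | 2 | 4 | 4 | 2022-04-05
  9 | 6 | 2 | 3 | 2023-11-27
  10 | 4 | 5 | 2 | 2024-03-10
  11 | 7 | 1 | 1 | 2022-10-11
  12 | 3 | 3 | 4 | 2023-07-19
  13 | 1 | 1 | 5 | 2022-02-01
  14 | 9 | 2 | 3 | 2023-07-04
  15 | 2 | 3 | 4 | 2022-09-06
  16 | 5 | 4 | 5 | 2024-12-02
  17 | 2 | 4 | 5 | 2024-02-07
SELECT customer_id, COUNT(*) AS order_count FROM orders GROUP BY customer_id

Execution result:
customer_id | order_count
1 | 3
2 | 3
3 | 1
4 | 2
5 | 2
6 | 2
7 | 1
8 | 1
9 | 2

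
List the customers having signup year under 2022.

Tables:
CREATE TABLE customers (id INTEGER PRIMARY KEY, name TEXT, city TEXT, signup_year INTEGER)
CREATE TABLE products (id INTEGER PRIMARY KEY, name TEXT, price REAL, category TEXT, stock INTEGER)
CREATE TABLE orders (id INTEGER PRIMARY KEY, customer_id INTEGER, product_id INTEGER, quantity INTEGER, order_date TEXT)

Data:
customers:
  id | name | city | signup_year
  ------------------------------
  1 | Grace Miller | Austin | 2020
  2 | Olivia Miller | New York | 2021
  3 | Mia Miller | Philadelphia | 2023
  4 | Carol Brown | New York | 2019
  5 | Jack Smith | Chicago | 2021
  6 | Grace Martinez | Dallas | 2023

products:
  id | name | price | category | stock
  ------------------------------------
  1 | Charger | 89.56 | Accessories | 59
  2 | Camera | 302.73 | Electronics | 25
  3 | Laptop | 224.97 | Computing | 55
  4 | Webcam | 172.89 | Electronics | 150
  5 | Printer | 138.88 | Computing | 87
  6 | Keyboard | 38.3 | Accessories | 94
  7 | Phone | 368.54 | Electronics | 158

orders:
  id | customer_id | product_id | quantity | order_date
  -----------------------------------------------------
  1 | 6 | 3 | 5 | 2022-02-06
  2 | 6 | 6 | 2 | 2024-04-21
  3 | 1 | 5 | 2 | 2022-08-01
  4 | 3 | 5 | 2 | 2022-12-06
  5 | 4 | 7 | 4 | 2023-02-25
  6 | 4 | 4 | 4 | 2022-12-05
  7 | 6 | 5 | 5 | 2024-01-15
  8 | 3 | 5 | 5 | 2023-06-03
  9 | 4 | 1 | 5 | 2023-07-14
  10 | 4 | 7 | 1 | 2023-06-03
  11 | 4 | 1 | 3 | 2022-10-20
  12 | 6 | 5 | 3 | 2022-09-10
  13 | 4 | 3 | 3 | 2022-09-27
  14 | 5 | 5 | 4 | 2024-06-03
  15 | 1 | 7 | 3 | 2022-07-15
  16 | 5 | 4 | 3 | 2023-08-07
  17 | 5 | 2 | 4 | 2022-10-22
SELECT name, signup_year FROM customers WHERE signup_year < 2022

Execution result:
name | signup_year
Grace Miller | 2020
Olivia Miller | 2021
Carol Brown | 2019
Jack Smith | 2021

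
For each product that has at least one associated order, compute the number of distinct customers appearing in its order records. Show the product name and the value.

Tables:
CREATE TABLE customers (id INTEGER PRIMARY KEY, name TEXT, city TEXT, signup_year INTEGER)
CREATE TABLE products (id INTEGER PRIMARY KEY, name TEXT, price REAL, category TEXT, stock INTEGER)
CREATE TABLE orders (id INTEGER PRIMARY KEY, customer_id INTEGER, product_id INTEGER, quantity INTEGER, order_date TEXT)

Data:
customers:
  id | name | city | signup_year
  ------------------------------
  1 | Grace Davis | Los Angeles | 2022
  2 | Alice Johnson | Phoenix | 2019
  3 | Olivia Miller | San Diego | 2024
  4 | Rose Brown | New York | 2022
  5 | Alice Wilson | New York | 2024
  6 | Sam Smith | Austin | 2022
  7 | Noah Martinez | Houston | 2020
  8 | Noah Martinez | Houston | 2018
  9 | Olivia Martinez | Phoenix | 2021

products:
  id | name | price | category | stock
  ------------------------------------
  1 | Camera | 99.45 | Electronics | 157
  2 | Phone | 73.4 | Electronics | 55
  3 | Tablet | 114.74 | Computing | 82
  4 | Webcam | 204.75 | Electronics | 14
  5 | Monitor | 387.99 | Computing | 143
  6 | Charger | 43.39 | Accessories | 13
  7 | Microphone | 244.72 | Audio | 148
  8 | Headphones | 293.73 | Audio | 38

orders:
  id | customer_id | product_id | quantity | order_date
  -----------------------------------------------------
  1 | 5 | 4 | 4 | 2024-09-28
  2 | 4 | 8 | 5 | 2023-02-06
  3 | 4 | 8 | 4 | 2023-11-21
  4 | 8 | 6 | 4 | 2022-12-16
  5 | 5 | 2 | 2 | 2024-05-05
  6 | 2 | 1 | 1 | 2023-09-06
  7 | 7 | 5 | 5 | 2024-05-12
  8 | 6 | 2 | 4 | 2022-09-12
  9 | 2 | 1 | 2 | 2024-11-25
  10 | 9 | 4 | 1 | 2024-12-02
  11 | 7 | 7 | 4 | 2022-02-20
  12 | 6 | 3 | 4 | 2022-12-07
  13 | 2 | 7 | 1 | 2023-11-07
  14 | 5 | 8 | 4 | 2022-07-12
SELECT p.name, COUNT(DISTINCT c.customer_id) AS distinct_customer_count FROM orders c JOIN products p ON c.product_id = p.id GROUP BY p.id, p.name

Execution result:
name | distinct_customer_count
Camera | 1
Phone | 2
Tablet | 1
Webcam | 2
Monitor | 1
Charger | 1
Microphone | 2
Headphones | 2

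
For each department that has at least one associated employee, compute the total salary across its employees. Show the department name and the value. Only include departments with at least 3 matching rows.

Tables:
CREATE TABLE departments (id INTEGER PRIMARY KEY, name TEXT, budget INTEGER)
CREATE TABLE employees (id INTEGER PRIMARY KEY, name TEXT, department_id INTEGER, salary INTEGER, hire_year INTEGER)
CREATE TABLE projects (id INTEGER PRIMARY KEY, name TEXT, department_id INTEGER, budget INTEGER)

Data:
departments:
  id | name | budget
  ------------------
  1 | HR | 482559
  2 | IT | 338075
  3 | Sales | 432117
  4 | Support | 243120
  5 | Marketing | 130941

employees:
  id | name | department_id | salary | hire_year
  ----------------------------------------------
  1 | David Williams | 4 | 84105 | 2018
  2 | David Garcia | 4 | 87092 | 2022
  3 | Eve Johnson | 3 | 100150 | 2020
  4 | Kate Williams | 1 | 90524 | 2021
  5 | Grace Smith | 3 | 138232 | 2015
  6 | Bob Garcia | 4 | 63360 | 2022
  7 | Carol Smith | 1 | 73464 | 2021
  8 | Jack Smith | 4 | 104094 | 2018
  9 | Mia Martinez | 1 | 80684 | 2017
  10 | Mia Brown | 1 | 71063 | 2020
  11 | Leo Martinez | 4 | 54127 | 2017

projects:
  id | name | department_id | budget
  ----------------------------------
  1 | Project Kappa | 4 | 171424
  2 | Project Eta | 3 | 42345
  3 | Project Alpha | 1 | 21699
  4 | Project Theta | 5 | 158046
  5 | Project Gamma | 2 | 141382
SELECT p.name, SUM(c.salary) AS sum_salary FROM employees c JOIN departments p ON c.department_id = p.id GROUP BY p.id, p.name HAVING COUNT(*) >= 3

Execution result:
name | sum_salary
HR | 315735
Support | 392778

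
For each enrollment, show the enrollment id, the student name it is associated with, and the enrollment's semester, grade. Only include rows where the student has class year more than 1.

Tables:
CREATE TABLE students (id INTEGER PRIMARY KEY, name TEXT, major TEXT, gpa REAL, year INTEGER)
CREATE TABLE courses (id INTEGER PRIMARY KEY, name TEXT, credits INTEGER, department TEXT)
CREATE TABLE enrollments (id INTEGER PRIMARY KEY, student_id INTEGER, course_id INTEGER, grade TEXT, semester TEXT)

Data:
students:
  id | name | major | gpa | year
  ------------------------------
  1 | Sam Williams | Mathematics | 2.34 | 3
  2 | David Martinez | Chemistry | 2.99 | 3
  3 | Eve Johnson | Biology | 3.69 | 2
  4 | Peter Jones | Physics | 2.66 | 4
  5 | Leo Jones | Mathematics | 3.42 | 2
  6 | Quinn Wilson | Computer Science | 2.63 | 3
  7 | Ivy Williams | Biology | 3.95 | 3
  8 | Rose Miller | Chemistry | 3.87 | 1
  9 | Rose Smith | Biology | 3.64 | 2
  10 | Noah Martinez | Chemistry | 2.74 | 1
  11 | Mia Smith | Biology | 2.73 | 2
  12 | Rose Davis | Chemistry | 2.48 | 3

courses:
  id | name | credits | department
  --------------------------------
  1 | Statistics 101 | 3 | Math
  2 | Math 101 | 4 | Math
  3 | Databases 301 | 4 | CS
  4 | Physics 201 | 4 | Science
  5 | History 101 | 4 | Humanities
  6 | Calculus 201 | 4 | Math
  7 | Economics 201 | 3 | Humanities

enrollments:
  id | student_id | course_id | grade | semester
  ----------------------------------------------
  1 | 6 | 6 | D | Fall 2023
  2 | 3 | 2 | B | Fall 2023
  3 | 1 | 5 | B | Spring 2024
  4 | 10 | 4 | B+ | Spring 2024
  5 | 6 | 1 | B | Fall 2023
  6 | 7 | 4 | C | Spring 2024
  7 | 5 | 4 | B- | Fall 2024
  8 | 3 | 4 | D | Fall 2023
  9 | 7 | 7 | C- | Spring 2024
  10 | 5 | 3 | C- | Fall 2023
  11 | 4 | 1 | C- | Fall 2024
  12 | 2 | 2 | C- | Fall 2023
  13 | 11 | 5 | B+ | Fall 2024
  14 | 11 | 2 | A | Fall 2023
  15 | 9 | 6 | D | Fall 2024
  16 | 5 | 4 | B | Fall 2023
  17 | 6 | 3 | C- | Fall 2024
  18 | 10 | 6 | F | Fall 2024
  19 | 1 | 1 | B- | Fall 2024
SELECT c.id, p.name AS student, c.semester, c.grade FROM enrollments c JOIN students p ON c.student_id = p.id WHERE p.year > 1

Execution result:
id | student | semester | grade
1 | Quinn Wilson | Fall 2023 | D
2 | Eve Johnson | Fall 2023 | B
3 | Sam Williams | Spring 2024 | B
5 | Quinn Wilson | Fall 2023 | B
6 | Ivy Williams | Spring 2024 | C
7 | Leo Jones | Fall 2024 | B-
8 | Eve Johnson | Fall 2023 | D
9 | Ivy Williams | Spring 2024 | C-
10 | Leo Jones | Fall 2023 | C-
11 | Peter Jones | Fall 2024 | C-
12 | David Martinez | Fall 2023 | C-
13 | Mia Smith | Fall 2024 | B+
14 | Mia Smith | Fall 2023 | A
15 | Rose Smith | Fall 2024 | D
16 | Leo Jones | Fall 2023 | B
17 | Quinn Wilson | Fall 2024 | C-
19 | Sam Williams | Fall 2024 | B-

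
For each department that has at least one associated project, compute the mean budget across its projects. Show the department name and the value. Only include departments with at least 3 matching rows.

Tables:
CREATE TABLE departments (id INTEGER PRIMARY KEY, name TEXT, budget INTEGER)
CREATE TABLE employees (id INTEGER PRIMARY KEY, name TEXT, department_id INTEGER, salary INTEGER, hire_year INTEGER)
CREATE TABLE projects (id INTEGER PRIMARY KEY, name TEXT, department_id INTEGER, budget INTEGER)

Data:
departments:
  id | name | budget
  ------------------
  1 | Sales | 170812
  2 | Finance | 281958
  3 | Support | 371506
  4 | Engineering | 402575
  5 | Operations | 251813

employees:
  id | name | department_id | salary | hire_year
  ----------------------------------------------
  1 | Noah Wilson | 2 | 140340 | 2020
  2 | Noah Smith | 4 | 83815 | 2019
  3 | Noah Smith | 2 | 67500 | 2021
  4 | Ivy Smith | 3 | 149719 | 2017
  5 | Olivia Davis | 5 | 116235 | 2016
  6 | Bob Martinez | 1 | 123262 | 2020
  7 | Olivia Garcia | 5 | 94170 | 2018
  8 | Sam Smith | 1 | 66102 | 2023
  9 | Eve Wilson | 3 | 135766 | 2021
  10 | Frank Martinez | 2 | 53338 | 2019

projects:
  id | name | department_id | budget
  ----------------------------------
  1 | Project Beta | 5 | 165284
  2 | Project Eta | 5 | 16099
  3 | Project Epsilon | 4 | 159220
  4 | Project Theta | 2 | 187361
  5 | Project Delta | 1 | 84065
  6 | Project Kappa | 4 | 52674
SELECT p.name, AVG(c.budget) AS avg_budget FROM projects c JOIN departments p ON c.department_id = p.id GROUP BY p.id, p.name HAVING COUNT(*) >= 3

Execution result:
(no rows)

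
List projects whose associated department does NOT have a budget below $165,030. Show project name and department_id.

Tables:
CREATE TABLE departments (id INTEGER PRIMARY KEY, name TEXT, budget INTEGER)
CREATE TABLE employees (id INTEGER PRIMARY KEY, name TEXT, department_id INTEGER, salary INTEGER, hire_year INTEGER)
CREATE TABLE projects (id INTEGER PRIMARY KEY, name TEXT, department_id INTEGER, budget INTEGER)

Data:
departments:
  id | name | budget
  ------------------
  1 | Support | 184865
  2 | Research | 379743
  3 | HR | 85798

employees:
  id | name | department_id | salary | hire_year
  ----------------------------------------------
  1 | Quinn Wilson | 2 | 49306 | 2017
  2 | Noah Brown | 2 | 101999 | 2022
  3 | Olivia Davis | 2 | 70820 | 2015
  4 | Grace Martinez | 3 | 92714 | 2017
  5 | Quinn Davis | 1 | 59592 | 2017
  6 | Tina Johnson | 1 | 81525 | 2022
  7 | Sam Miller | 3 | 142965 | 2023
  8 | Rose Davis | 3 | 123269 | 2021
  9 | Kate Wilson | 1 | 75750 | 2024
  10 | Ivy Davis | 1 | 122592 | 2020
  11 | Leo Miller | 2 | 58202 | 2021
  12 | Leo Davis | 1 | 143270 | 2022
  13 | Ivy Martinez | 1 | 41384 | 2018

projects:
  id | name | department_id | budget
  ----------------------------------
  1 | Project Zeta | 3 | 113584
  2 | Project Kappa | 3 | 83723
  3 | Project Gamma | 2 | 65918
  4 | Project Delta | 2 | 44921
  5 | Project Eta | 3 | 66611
SELECT name, department_id FROM projects WHERE department_id NOT IN (SELECT id FROM departments WHERE budget < 165030)

Execution result:
name | department_id
Project Gamma | 2
Project Delta | 2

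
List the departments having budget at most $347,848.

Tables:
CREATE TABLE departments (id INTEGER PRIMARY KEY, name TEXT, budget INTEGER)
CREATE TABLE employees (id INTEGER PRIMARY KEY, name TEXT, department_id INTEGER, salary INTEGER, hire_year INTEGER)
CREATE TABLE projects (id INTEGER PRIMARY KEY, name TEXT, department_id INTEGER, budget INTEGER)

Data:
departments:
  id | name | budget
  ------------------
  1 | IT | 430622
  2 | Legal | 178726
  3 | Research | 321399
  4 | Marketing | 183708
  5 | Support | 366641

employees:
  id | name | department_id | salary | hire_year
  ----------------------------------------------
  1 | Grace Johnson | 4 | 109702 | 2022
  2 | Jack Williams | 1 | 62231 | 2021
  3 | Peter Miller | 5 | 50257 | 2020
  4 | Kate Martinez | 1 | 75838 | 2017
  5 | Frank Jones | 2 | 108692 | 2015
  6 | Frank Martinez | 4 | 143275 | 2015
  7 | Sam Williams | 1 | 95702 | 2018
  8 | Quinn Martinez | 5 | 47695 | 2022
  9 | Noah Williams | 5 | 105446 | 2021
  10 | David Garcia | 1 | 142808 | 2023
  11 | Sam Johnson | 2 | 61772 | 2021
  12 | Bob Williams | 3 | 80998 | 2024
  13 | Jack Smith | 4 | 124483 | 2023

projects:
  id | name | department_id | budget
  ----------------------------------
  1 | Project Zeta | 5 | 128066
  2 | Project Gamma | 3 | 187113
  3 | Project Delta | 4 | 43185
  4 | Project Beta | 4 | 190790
SELECT name, budget FROM departments WHERE budget <= 347848

Execution result:
name | budget
Legal | 178726
Research | 321399
Marketing | 183708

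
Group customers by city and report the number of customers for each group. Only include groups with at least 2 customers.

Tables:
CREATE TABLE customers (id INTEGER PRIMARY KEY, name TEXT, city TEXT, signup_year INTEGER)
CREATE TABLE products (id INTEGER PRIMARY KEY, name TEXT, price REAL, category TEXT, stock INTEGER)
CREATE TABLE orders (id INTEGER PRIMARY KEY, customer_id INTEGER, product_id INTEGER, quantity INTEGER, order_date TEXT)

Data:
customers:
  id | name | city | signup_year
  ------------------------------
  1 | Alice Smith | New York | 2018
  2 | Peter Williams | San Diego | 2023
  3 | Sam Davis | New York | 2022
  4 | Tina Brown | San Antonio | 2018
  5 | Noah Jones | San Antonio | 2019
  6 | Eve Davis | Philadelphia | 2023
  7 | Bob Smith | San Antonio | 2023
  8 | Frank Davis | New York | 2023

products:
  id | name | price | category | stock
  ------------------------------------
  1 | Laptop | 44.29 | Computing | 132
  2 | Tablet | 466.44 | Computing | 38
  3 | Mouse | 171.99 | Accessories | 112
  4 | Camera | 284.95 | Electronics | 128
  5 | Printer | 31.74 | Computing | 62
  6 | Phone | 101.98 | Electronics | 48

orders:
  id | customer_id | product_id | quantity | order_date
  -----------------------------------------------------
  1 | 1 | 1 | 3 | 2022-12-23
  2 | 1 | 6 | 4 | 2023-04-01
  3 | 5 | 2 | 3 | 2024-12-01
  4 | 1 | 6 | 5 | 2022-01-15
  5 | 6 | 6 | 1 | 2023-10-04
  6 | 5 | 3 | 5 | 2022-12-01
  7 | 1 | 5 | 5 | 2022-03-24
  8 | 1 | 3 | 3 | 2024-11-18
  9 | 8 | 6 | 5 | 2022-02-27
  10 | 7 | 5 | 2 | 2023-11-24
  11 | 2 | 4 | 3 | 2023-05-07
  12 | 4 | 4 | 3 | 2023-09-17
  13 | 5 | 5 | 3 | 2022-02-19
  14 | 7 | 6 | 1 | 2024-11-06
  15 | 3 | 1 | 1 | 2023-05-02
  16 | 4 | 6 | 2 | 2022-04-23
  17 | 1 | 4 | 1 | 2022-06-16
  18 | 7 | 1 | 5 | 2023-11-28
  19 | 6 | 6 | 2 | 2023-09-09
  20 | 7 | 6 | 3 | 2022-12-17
SELECT city, COUNT(*) AS n FROM customers GROUP BY city HAVING COUNT(*) >= 2

Execution result:
city | n
New York | 3
San Antonio | 3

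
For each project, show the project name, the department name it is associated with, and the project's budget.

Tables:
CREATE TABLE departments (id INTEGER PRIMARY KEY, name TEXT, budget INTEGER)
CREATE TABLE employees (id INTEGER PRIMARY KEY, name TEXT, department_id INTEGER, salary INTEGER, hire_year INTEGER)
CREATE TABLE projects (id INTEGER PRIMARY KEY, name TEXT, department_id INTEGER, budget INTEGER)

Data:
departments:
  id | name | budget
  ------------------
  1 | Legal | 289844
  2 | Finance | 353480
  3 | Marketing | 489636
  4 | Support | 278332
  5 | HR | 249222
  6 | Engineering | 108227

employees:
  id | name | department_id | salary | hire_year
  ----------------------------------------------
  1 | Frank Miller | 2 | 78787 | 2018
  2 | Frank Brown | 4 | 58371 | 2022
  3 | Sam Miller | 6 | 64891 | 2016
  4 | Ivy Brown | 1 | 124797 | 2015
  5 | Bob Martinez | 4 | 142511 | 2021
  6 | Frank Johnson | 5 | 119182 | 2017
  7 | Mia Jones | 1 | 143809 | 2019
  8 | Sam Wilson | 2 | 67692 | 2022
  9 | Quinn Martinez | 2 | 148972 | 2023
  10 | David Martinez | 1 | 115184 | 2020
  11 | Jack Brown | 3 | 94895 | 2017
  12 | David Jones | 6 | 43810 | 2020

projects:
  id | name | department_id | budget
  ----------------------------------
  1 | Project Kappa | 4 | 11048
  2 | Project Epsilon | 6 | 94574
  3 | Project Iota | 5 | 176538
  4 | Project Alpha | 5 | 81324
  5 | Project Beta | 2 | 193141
SELECT c.name, p.name AS department, c.budget FROM projects c JOIN departments p ON c.department_id = p.id

Execution result:
name | department | budget
Project Kappa | Support | 11048
Project Epsilon | Engineering | 94574
Project Iota | HR | 176538
Project Alpha | HR | 81324
Project Beta | Finance | 193141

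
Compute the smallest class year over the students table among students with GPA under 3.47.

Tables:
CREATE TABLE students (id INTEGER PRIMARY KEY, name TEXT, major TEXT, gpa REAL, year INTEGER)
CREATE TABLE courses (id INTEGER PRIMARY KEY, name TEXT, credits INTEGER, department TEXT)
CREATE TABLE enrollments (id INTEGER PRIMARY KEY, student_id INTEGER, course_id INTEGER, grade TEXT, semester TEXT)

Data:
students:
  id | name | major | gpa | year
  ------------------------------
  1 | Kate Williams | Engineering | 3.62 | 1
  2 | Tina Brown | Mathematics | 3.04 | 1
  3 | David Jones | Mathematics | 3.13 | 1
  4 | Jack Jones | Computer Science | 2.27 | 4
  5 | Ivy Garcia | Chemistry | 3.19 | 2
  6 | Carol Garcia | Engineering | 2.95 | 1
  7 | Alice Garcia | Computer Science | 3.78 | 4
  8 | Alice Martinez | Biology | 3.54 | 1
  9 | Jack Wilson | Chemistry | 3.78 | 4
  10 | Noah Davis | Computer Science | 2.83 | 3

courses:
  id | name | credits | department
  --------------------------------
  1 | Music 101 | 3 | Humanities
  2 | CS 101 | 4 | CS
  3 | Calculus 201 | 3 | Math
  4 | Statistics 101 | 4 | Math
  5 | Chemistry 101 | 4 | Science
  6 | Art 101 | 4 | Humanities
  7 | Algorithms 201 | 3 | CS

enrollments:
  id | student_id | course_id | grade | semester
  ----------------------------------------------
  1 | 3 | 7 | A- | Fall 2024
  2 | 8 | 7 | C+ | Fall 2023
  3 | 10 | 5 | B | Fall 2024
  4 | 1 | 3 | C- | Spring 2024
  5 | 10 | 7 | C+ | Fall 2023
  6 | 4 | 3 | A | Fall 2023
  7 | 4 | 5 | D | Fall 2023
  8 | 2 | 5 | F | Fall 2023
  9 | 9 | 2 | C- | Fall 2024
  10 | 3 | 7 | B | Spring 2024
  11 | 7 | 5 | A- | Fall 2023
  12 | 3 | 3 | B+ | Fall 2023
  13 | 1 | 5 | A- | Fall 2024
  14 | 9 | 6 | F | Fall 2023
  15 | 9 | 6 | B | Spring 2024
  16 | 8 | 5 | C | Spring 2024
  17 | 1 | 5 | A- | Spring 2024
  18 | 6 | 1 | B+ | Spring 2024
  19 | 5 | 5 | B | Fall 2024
SELECT MIN(year) FROM students WHERE gpa < 3.47

Execution result:
1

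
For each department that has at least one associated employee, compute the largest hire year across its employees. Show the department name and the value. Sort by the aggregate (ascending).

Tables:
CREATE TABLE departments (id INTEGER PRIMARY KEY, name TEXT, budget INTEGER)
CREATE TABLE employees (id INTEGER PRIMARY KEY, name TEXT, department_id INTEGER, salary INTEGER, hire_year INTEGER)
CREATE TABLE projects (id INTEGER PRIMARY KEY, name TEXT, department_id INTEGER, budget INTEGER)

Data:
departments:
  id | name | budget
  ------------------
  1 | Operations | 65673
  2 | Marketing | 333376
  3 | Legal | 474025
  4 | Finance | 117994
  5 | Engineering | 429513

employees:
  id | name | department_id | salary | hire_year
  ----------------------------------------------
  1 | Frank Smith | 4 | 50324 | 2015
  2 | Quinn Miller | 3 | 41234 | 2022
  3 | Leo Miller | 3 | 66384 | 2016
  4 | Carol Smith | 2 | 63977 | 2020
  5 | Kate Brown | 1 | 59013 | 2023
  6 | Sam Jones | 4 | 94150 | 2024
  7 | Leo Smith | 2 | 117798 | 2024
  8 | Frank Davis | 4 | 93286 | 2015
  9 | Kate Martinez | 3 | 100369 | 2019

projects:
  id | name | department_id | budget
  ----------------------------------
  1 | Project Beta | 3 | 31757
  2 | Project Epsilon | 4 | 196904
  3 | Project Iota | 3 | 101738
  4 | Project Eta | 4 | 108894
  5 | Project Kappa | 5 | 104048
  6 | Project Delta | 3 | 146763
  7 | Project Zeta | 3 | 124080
SELECT p.name, MAX(c.hire_year) AS max_hire_year FROM employees c JOIN departments p ON c.department_id = p.id GROUP BY p.id, p.name ORDER BY max_hire_year ASC

Execution result:
name | max_hire_year
Legal | 2022
Operations | 2023
Marketing | 2024
Finance | 2024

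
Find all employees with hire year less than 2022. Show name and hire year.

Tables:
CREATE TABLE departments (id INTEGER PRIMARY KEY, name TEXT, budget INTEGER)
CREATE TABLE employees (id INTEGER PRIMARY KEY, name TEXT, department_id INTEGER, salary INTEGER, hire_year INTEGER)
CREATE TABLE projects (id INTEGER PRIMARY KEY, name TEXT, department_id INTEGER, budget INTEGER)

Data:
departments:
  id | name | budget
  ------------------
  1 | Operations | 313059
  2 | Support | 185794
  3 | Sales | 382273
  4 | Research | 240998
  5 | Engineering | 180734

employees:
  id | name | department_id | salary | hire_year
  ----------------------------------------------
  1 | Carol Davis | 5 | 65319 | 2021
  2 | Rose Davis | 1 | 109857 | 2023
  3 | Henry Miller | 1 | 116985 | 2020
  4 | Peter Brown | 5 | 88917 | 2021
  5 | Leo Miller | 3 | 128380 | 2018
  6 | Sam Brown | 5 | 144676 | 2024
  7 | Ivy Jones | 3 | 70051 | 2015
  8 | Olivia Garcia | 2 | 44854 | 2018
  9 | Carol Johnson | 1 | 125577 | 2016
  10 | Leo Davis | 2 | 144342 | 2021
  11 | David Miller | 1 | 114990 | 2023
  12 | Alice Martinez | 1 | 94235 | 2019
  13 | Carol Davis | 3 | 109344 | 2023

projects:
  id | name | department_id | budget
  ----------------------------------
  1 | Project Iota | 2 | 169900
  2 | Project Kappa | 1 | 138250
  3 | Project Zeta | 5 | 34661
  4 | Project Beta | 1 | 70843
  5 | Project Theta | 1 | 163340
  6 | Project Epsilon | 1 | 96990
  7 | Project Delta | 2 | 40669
SELECT name, hire_year FROM employees WHERE hire_year < 2022

Execution result:
name | hire_year
Carol Davis | 2021
Henry Miller | 2020
Peter Brown | 2021
Leo Miller | 2018
Ivy Jones | 2015
Olivia Garcia | 2018
Carol Johnson | 2016
Leo Davis | 2021
Alice Martinez | 2019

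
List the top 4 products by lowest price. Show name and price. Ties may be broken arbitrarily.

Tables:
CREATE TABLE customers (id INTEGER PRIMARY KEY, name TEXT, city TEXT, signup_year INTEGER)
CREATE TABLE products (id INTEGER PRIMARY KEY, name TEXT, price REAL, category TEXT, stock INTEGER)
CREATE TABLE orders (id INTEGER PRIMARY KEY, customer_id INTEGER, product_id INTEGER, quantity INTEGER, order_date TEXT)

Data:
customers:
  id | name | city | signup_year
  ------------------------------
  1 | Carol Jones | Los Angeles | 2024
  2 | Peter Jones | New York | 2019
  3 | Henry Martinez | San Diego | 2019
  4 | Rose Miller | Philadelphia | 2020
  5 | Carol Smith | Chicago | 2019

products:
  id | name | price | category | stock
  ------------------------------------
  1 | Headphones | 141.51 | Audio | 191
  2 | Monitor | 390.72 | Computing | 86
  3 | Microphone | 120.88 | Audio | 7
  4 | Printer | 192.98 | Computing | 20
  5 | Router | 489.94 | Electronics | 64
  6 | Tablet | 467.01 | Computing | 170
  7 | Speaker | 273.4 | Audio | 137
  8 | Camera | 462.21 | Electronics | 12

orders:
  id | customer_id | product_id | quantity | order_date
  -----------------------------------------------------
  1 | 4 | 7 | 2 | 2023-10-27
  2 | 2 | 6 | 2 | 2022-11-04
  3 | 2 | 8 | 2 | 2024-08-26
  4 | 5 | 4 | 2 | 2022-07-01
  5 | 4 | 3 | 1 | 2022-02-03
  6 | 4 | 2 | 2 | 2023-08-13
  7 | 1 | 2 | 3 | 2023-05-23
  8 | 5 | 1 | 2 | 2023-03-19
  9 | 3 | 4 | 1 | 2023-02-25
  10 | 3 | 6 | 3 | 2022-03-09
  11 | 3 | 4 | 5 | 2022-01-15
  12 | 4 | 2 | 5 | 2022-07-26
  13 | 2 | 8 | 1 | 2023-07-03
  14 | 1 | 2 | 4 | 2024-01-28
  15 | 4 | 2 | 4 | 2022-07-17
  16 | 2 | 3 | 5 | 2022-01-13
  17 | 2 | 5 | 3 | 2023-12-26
SELECT name, price FROM products ORDER BY price ASC LIMIT 4

Execution result:
name | price
Microphone | 120.88
Headphones | 141.51
Printer | 192.98
Speaker | 273.40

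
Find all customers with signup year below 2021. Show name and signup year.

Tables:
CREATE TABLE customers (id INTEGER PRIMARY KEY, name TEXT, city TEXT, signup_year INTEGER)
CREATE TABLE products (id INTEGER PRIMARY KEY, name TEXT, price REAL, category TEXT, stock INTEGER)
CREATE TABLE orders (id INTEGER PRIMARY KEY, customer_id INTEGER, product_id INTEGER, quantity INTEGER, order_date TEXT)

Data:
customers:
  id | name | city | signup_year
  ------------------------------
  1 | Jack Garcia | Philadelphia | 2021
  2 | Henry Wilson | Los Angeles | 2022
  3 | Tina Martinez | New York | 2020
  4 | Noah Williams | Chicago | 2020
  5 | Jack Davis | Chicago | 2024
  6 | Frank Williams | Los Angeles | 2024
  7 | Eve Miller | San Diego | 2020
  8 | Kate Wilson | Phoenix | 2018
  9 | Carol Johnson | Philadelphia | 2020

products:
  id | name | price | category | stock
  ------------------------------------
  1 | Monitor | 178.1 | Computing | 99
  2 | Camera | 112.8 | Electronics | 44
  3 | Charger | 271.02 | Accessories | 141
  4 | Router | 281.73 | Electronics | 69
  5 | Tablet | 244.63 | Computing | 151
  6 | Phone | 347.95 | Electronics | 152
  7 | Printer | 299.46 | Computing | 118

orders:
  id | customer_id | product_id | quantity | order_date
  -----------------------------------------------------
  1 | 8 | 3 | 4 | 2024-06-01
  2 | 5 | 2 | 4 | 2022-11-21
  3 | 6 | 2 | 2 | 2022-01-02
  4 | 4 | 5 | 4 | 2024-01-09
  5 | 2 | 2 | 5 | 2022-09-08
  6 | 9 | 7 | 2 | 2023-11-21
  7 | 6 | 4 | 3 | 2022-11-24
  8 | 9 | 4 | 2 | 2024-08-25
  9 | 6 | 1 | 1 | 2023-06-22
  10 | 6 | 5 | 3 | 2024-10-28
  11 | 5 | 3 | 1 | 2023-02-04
SELECT name, signup_year FROM customers WHERE signup_year < 2021

Execution result:
name | signup_year
Tina Martinez | 2020
Noah Williams | 2020
Eve Miller | 2020
Kate Wilson | 2018
Carol Johnson | 2020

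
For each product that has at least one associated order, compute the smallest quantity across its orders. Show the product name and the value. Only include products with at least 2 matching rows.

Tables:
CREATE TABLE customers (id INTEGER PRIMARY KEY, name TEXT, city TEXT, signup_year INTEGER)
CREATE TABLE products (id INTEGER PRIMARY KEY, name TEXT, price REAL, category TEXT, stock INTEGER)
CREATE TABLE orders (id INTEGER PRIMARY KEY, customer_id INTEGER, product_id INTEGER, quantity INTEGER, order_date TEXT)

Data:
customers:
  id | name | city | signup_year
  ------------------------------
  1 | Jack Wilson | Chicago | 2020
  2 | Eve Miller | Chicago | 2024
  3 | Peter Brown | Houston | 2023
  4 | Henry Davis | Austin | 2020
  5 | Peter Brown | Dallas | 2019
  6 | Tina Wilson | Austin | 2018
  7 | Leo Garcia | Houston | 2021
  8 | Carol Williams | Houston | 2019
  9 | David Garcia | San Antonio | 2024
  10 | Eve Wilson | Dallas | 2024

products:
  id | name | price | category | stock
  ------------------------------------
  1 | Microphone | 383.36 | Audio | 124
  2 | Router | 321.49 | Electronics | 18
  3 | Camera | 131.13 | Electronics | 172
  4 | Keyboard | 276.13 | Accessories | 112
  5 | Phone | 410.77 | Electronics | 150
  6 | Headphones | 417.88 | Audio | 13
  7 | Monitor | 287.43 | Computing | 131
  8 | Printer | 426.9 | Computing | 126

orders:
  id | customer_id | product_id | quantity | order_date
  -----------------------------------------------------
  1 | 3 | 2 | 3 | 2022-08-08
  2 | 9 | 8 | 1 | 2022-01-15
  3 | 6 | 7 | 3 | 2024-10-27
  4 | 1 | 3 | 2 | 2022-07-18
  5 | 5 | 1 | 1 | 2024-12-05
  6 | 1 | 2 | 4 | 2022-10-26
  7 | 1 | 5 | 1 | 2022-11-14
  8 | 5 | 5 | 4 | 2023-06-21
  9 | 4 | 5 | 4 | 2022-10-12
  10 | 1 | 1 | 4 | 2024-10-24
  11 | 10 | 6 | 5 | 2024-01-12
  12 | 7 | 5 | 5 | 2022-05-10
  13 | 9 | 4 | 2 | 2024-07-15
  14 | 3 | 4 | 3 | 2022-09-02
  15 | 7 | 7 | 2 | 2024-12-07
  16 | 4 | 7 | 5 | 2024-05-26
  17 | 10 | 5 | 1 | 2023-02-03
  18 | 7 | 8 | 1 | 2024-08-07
SELECT p.name, MIN(c.quantity) AS min_quantity FROM orders c JOIN products p ON c.product_id = p.id GROUP BY p.id, p.name HAVING COUNT(*) >= 2

Execution result:
name | min_quantity
Microphone | 1
Router | 3
Keyboard | 2
Phone | 1
Monitor | 2
Printer | 1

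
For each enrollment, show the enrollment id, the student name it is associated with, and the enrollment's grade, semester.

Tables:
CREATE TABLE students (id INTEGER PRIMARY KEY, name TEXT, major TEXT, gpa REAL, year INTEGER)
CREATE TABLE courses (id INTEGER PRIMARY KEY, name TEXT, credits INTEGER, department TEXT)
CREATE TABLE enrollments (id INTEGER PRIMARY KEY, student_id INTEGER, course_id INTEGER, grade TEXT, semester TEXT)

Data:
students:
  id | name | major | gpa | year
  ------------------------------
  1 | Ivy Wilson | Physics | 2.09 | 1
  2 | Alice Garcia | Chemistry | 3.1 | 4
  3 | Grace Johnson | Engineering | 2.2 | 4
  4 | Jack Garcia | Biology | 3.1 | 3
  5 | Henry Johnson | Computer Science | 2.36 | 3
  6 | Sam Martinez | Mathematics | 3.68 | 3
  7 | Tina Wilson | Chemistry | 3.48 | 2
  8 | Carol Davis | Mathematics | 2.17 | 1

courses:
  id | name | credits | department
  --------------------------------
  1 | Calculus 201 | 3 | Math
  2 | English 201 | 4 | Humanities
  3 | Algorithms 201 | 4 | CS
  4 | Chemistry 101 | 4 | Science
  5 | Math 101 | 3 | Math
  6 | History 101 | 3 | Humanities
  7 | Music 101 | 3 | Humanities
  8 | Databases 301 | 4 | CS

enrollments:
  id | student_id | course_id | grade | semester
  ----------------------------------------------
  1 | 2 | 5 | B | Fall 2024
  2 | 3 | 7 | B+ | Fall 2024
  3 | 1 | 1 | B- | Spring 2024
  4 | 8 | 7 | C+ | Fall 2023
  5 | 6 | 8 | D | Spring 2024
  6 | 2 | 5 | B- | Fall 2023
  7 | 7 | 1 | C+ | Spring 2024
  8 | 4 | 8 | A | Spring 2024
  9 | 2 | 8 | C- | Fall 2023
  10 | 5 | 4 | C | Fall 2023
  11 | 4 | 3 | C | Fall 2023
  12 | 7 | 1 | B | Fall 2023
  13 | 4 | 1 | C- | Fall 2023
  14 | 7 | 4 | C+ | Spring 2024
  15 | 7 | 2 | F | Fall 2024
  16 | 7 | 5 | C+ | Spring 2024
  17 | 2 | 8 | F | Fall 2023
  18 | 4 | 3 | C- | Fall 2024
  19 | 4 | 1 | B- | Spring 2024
SELECT c.id, p.name AS student, c.grade, c.semester FROM enrollments c JOIN students p ON c.student_id = p.id

Execution result:
id | student | grade | semester
1 | Alice Garcia | B | Fall 2024
2 | Grace Johnson | B+ | Fall 2024
3 | Ivy Wilson | B- | Spring 2024
4 | Carol Davis | C+ | Fall 2023
5 | Sam Martinez | D | Spring 2024
6 | Alice Garcia | B- | Fall 2023
7 | Tina Wilson | C+ | Spring 2024
8 | Jack Garcia | A | Spring 2024
9 | Alice Garcia | C- | Fall 2023
10 | Henry Johnson | C | Fall 2023
11 | Jack Garcia | C | Fall 2023
12 | Tina Wilson | B | Fall 2023
13 | Jack Garcia | C- | Fall 2023
14 | Tina Wilson | C+ | Spring 2024
15 | Tina Wilson | F | Fall 2024
16 | Tina Wilson | C+ | Spring 2024
17 | Alice Garcia | F | Fall 2023
18 | Jack Garcia | C- | Fall 2024
19 | Jack Garcia | B- | Spring 2024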